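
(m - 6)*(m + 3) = m^2 - 3*m - 18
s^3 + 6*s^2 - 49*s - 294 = (s - 7)*(s + 6)*(s + 7)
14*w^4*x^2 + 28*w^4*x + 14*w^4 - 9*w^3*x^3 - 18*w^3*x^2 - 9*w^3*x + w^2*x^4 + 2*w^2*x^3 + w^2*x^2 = (-7*w + x)*(-2*w + x)*(w*x + w)^2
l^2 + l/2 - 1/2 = (l - 1/2)*(l + 1)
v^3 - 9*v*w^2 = v*(v - 3*w)*(v + 3*w)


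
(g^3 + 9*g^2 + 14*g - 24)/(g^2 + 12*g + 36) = (g^2 + 3*g - 4)/(g + 6)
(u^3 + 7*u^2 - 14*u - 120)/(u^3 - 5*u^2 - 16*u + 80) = (u^2 + 11*u + 30)/(u^2 - u - 20)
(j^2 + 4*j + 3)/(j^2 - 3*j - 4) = (j + 3)/(j - 4)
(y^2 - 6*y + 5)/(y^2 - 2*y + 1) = (y - 5)/(y - 1)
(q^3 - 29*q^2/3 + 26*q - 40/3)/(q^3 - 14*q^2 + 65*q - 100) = (q - 2/3)/(q - 5)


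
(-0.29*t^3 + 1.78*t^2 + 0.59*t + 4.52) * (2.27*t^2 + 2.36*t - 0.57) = -0.6583*t^5 + 3.3562*t^4 + 5.7054*t^3 + 10.6382*t^2 + 10.3309*t - 2.5764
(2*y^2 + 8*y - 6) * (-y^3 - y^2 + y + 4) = -2*y^5 - 10*y^4 + 22*y^2 + 26*y - 24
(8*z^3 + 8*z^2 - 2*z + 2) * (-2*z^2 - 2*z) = -16*z^5 - 32*z^4 - 12*z^3 - 4*z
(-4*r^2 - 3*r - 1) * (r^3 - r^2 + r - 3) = -4*r^5 + r^4 - 2*r^3 + 10*r^2 + 8*r + 3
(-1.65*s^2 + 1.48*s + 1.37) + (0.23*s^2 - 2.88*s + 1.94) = -1.42*s^2 - 1.4*s + 3.31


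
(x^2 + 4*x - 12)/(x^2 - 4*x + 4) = (x + 6)/(x - 2)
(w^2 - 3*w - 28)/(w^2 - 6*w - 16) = (-w^2 + 3*w + 28)/(-w^2 + 6*w + 16)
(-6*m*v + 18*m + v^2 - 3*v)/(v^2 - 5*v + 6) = (-6*m + v)/(v - 2)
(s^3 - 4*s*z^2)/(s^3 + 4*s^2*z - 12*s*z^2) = (s + 2*z)/(s + 6*z)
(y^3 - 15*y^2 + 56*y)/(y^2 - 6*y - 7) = y*(y - 8)/(y + 1)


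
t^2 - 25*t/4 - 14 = (t - 8)*(t + 7/4)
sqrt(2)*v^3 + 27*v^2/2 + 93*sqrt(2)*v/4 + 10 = (v + 5*sqrt(2)/2)*(v + 4*sqrt(2))*(sqrt(2)*v + 1/2)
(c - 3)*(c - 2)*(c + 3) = c^3 - 2*c^2 - 9*c + 18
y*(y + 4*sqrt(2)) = y^2 + 4*sqrt(2)*y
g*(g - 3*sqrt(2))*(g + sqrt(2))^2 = g^4 - sqrt(2)*g^3 - 10*g^2 - 6*sqrt(2)*g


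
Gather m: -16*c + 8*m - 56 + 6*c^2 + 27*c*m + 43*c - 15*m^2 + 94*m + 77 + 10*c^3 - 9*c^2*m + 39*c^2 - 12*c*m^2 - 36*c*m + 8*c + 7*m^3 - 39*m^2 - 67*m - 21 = 10*c^3 + 45*c^2 + 35*c + 7*m^3 + m^2*(-12*c - 54) + m*(-9*c^2 - 9*c + 35)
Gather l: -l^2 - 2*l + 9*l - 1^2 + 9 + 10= -l^2 + 7*l + 18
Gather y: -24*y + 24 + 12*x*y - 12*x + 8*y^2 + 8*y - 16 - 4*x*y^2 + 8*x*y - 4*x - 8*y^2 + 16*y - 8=-4*x*y^2 + 20*x*y - 16*x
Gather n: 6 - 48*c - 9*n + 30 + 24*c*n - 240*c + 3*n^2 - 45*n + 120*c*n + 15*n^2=-288*c + 18*n^2 + n*(144*c - 54) + 36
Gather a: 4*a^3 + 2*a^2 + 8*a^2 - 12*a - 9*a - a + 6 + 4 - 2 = 4*a^3 + 10*a^2 - 22*a + 8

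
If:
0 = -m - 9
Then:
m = -9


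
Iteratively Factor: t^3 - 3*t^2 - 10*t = (t + 2)*(t^2 - 5*t) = t*(t + 2)*(t - 5)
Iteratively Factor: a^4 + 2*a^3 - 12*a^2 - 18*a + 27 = (a + 3)*(a^3 - a^2 - 9*a + 9) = (a + 3)^2*(a^2 - 4*a + 3) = (a - 1)*(a + 3)^2*(a - 3)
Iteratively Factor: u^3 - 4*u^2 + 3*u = (u)*(u^2 - 4*u + 3) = u*(u - 1)*(u - 3)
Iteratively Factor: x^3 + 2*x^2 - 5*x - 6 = (x + 1)*(x^2 + x - 6) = (x - 2)*(x + 1)*(x + 3)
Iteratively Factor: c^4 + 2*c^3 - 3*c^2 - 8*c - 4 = (c + 2)*(c^3 - 3*c - 2) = (c - 2)*(c + 2)*(c^2 + 2*c + 1) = (c - 2)*(c + 1)*(c + 2)*(c + 1)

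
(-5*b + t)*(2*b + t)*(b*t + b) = -10*b^3*t - 10*b^3 - 3*b^2*t^2 - 3*b^2*t + b*t^3 + b*t^2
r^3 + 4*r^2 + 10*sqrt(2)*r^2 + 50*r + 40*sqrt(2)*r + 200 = (r + 4)*(r + 5*sqrt(2))^2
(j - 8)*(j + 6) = j^2 - 2*j - 48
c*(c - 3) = c^2 - 3*c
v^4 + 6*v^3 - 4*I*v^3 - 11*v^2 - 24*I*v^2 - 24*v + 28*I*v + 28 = (v - 1)*(v + 7)*(v - 2*I)^2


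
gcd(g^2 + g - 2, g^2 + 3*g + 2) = g + 2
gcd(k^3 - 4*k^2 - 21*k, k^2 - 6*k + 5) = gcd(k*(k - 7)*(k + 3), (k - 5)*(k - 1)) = 1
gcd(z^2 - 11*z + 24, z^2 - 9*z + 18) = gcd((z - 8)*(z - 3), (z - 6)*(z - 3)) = z - 3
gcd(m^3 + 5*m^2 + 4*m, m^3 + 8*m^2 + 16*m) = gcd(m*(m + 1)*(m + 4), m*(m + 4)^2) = m^2 + 4*m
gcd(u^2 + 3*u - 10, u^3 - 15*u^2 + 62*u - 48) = 1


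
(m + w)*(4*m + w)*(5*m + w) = 20*m^3 + 29*m^2*w + 10*m*w^2 + w^3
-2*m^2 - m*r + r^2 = (-2*m + r)*(m + r)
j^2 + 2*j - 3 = (j - 1)*(j + 3)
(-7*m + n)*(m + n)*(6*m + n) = -42*m^3 - 43*m^2*n + n^3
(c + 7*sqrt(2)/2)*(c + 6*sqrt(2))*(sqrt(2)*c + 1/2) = sqrt(2)*c^3 + 39*c^2/2 + 187*sqrt(2)*c/4 + 21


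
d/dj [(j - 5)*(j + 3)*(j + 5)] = 3*j^2 + 6*j - 25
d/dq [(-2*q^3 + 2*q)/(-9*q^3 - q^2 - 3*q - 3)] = 2*(q^4 + 24*q^3 + 10*q^2 - 3)/(81*q^6 + 18*q^5 + 55*q^4 + 60*q^3 + 15*q^2 + 18*q + 9)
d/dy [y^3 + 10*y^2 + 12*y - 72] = 3*y^2 + 20*y + 12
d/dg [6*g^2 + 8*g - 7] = 12*g + 8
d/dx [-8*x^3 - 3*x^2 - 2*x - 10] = -24*x^2 - 6*x - 2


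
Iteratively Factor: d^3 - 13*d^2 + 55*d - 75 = (d - 3)*(d^2 - 10*d + 25) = (d - 5)*(d - 3)*(d - 5)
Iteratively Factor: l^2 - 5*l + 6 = (l - 3)*(l - 2)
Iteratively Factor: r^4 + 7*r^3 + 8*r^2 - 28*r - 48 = (r - 2)*(r^3 + 9*r^2 + 26*r + 24) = (r - 2)*(r + 4)*(r^2 + 5*r + 6) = (r - 2)*(r + 2)*(r + 4)*(r + 3)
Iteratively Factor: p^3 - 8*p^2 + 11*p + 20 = (p + 1)*(p^2 - 9*p + 20) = (p - 5)*(p + 1)*(p - 4)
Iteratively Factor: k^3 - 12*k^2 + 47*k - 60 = (k - 4)*(k^2 - 8*k + 15) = (k - 4)*(k - 3)*(k - 5)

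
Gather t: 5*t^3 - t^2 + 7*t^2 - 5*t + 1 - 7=5*t^3 + 6*t^2 - 5*t - 6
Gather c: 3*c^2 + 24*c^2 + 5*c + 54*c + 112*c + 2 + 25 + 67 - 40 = 27*c^2 + 171*c + 54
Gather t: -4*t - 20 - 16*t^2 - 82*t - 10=-16*t^2 - 86*t - 30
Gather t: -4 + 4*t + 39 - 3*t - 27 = t + 8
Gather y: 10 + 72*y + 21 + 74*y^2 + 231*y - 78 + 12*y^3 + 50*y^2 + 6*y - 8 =12*y^3 + 124*y^2 + 309*y - 55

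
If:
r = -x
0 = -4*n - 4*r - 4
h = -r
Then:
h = x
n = x - 1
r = -x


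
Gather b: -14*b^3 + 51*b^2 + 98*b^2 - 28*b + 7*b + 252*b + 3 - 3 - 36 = -14*b^3 + 149*b^2 + 231*b - 36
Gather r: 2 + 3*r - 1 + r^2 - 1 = r^2 + 3*r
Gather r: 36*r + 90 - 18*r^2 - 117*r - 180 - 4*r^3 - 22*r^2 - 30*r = -4*r^3 - 40*r^2 - 111*r - 90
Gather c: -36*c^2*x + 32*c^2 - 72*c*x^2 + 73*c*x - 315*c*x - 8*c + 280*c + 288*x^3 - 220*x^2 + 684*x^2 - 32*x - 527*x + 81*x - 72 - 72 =c^2*(32 - 36*x) + c*(-72*x^2 - 242*x + 272) + 288*x^3 + 464*x^2 - 478*x - 144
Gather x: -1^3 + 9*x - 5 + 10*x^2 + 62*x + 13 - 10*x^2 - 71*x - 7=0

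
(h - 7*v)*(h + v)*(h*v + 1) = h^3*v - 6*h^2*v^2 + h^2 - 7*h*v^3 - 6*h*v - 7*v^2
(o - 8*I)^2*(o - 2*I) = o^3 - 18*I*o^2 - 96*o + 128*I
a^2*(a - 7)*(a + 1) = a^4 - 6*a^3 - 7*a^2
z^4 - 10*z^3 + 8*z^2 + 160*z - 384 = (z - 6)*(z - 4)^2*(z + 4)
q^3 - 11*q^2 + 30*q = q*(q - 6)*(q - 5)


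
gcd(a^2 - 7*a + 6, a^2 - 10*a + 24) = a - 6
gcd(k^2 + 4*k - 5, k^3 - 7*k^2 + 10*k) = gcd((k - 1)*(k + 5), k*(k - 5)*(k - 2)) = 1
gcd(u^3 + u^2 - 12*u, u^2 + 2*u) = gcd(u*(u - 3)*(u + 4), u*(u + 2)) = u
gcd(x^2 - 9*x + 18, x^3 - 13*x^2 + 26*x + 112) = 1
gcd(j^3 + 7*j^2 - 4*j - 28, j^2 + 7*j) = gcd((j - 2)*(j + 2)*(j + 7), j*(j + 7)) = j + 7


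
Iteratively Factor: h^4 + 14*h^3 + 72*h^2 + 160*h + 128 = (h + 4)*(h^3 + 10*h^2 + 32*h + 32) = (h + 2)*(h + 4)*(h^2 + 8*h + 16) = (h + 2)*(h + 4)^2*(h + 4)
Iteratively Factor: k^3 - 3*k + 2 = (k + 2)*(k^2 - 2*k + 1) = (k - 1)*(k + 2)*(k - 1)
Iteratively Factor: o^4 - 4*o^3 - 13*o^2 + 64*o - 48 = (o - 3)*(o^3 - o^2 - 16*o + 16) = (o - 4)*(o - 3)*(o^2 + 3*o - 4) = (o - 4)*(o - 3)*(o + 4)*(o - 1)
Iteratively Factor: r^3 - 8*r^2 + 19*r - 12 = (r - 1)*(r^2 - 7*r + 12) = (r - 3)*(r - 1)*(r - 4)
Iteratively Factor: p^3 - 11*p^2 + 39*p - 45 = (p - 3)*(p^2 - 8*p + 15) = (p - 3)^2*(p - 5)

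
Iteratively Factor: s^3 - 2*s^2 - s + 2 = (s - 2)*(s^2 - 1) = (s - 2)*(s + 1)*(s - 1)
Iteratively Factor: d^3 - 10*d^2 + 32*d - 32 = (d - 4)*(d^2 - 6*d + 8) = (d - 4)*(d - 2)*(d - 4)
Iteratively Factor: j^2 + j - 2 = (j + 2)*(j - 1)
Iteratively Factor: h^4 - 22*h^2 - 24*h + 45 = (h - 5)*(h^3 + 5*h^2 + 3*h - 9) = (h - 5)*(h - 1)*(h^2 + 6*h + 9) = (h - 5)*(h - 1)*(h + 3)*(h + 3)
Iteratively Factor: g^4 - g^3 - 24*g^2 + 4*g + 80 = (g + 4)*(g^3 - 5*g^2 - 4*g + 20) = (g - 5)*(g + 4)*(g^2 - 4) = (g - 5)*(g + 2)*(g + 4)*(g - 2)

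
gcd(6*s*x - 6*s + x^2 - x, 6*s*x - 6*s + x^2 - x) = 6*s*x - 6*s + x^2 - x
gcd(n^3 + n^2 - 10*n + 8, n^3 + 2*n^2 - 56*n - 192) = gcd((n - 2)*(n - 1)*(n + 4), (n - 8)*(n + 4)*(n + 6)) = n + 4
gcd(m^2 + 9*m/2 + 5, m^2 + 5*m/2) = m + 5/2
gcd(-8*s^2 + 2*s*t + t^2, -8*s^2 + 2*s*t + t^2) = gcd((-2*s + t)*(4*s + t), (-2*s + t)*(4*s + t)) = 8*s^2 - 2*s*t - t^2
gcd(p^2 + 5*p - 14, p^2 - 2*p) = p - 2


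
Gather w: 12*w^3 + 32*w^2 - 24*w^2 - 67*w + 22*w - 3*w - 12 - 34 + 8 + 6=12*w^3 + 8*w^2 - 48*w - 32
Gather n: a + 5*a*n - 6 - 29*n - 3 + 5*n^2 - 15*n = a + 5*n^2 + n*(5*a - 44) - 9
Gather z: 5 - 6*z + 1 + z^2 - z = z^2 - 7*z + 6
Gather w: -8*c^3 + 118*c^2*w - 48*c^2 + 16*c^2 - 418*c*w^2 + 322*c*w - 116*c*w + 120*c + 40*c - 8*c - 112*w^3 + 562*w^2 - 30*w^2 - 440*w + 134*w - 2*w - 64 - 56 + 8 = -8*c^3 - 32*c^2 + 152*c - 112*w^3 + w^2*(532 - 418*c) + w*(118*c^2 + 206*c - 308) - 112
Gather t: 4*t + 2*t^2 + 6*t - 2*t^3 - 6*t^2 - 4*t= -2*t^3 - 4*t^2 + 6*t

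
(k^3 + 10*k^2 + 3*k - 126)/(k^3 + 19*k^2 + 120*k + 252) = (k - 3)/(k + 6)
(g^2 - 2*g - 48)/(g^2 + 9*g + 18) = (g - 8)/(g + 3)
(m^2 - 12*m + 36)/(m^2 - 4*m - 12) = (m - 6)/(m + 2)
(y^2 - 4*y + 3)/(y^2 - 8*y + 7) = (y - 3)/(y - 7)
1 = 1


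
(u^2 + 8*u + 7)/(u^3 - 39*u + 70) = (u + 1)/(u^2 - 7*u + 10)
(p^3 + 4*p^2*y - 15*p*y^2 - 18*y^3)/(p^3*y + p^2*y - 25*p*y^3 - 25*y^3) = (p^3 + 4*p^2*y - 15*p*y^2 - 18*y^3)/(y*(p^3 + p^2 - 25*p*y^2 - 25*y^2))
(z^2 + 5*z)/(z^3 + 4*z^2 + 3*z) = (z + 5)/(z^2 + 4*z + 3)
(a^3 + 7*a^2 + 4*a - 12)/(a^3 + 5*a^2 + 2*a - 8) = (a + 6)/(a + 4)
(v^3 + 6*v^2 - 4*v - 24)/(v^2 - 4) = v + 6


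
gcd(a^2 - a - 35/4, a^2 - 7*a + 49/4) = a - 7/2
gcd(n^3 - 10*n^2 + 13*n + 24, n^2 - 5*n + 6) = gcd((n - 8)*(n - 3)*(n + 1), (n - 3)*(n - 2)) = n - 3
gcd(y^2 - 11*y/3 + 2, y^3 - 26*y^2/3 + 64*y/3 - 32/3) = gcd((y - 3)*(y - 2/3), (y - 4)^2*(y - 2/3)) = y - 2/3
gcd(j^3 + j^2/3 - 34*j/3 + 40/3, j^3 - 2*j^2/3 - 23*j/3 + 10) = j^2 - 11*j/3 + 10/3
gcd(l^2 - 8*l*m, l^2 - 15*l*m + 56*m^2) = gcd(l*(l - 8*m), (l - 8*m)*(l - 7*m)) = l - 8*m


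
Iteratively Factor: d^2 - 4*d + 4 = (d - 2)*(d - 2)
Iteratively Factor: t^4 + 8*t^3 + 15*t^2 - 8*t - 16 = (t + 1)*(t^3 + 7*t^2 + 8*t - 16) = (t + 1)*(t + 4)*(t^2 + 3*t - 4) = (t + 1)*(t + 4)^2*(t - 1)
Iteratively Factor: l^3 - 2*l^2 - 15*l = (l - 5)*(l^2 + 3*l) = l*(l - 5)*(l + 3)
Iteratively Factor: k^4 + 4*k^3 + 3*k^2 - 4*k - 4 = (k + 2)*(k^3 + 2*k^2 - k - 2) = (k + 1)*(k + 2)*(k^2 + k - 2) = (k + 1)*(k + 2)^2*(k - 1)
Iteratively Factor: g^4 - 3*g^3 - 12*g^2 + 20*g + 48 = (g + 2)*(g^3 - 5*g^2 - 2*g + 24) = (g - 3)*(g + 2)*(g^2 - 2*g - 8) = (g - 4)*(g - 3)*(g + 2)*(g + 2)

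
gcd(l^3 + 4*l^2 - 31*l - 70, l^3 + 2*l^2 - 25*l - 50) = l^2 - 3*l - 10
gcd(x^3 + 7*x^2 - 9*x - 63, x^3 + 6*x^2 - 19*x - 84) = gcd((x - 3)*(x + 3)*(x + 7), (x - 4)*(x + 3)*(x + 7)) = x^2 + 10*x + 21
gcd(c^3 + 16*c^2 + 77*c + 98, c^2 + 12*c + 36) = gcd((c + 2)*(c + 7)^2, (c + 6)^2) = 1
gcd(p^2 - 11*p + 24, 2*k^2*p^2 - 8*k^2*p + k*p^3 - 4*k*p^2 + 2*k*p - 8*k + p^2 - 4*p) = 1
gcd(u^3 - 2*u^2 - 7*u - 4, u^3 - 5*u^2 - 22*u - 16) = u + 1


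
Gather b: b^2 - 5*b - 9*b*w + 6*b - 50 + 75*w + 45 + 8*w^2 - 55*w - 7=b^2 + b*(1 - 9*w) + 8*w^2 + 20*w - 12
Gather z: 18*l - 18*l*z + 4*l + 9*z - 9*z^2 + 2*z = 22*l - 9*z^2 + z*(11 - 18*l)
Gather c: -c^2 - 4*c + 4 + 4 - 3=-c^2 - 4*c + 5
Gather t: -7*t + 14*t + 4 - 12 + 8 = 7*t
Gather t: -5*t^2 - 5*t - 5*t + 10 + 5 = -5*t^2 - 10*t + 15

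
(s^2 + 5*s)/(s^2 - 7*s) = (s + 5)/(s - 7)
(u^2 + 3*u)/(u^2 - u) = (u + 3)/(u - 1)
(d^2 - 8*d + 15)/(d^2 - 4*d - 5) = (d - 3)/(d + 1)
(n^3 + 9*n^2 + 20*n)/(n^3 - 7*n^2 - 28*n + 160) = n*(n + 4)/(n^2 - 12*n + 32)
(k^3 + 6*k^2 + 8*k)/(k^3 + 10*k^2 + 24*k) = (k + 2)/(k + 6)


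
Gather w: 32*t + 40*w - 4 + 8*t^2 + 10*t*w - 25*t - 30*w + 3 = 8*t^2 + 7*t + w*(10*t + 10) - 1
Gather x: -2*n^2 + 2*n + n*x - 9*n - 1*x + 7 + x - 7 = -2*n^2 + n*x - 7*n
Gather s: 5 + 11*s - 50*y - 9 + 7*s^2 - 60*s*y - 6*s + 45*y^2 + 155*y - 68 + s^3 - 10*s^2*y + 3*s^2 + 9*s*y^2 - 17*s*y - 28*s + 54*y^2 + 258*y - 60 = s^3 + s^2*(10 - 10*y) + s*(9*y^2 - 77*y - 23) + 99*y^2 + 363*y - 132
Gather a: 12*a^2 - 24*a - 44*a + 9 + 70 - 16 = 12*a^2 - 68*a + 63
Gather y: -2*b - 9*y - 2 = -2*b - 9*y - 2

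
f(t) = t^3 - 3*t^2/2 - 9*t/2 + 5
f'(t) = 3*t^2 - 3*t - 9/2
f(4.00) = 27.00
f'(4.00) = 31.50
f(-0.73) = 7.10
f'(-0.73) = -0.71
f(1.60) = -1.94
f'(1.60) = -1.62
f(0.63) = 1.82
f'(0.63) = -5.20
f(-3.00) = -22.00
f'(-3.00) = 31.50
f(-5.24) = -156.48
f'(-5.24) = 93.59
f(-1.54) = 4.72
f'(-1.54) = 7.23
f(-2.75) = -14.77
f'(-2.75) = 26.44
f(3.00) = 5.00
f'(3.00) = 13.50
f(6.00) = 140.00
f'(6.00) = 85.50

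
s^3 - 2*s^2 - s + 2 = (s - 2)*(s - 1)*(s + 1)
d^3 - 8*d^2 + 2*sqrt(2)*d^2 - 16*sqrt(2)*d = d*(d - 8)*(d + 2*sqrt(2))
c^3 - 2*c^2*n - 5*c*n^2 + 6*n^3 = (c - 3*n)*(c - n)*(c + 2*n)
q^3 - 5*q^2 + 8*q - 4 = (q - 2)^2*(q - 1)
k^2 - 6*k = k*(k - 6)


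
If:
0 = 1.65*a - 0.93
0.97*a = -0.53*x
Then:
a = 0.56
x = -1.03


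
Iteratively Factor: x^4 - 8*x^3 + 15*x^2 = (x - 3)*(x^3 - 5*x^2) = x*(x - 3)*(x^2 - 5*x) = x^2*(x - 3)*(x - 5)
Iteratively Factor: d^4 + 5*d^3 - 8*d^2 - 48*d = (d - 3)*(d^3 + 8*d^2 + 16*d) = (d - 3)*(d + 4)*(d^2 + 4*d) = (d - 3)*(d + 4)^2*(d)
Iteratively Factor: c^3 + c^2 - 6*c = (c - 2)*(c^2 + 3*c) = (c - 2)*(c + 3)*(c)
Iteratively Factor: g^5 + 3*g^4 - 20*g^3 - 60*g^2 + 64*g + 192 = (g - 2)*(g^4 + 5*g^3 - 10*g^2 - 80*g - 96) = (g - 2)*(g + 3)*(g^3 + 2*g^2 - 16*g - 32) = (g - 2)*(g + 3)*(g + 4)*(g^2 - 2*g - 8) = (g - 2)*(g + 2)*(g + 3)*(g + 4)*(g - 4)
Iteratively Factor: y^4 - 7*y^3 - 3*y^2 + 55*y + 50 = (y - 5)*(y^3 - 2*y^2 - 13*y - 10) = (y - 5)*(y + 2)*(y^2 - 4*y - 5) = (y - 5)*(y + 1)*(y + 2)*(y - 5)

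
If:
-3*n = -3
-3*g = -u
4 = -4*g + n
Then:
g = -3/4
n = 1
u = -9/4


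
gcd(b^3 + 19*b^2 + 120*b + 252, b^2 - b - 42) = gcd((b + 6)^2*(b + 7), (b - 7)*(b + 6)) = b + 6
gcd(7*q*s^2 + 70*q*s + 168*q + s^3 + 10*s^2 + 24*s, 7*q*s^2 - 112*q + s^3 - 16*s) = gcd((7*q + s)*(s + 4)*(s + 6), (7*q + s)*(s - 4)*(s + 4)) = 7*q*s + 28*q + s^2 + 4*s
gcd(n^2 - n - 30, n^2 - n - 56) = 1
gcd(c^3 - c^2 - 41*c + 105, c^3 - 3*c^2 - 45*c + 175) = c^2 + 2*c - 35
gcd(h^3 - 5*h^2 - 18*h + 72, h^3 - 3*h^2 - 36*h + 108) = h^2 - 9*h + 18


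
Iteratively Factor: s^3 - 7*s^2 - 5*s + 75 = (s + 3)*(s^2 - 10*s + 25) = (s - 5)*(s + 3)*(s - 5)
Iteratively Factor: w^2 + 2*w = (w)*(w + 2)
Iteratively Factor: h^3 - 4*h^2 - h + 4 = (h + 1)*(h^2 - 5*h + 4) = (h - 1)*(h + 1)*(h - 4)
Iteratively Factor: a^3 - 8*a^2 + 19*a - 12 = (a - 1)*(a^2 - 7*a + 12) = (a - 4)*(a - 1)*(a - 3)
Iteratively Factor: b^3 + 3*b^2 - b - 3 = (b + 3)*(b^2 - 1) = (b + 1)*(b + 3)*(b - 1)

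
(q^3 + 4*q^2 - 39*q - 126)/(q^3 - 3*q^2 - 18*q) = (q + 7)/q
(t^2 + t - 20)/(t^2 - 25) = (t - 4)/(t - 5)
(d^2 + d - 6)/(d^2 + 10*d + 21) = (d - 2)/(d + 7)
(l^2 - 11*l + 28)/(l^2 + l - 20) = (l - 7)/(l + 5)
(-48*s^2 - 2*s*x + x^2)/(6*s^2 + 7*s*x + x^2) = (-8*s + x)/(s + x)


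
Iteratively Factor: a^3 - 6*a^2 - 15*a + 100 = (a + 4)*(a^2 - 10*a + 25) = (a - 5)*(a + 4)*(a - 5)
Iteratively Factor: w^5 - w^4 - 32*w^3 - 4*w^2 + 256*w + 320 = (w - 5)*(w^4 + 4*w^3 - 12*w^2 - 64*w - 64) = (w - 5)*(w - 4)*(w^3 + 8*w^2 + 20*w + 16) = (w - 5)*(w - 4)*(w + 2)*(w^2 + 6*w + 8) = (w - 5)*(w - 4)*(w + 2)*(w + 4)*(w + 2)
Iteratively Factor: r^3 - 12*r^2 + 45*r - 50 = (r - 5)*(r^2 - 7*r + 10) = (r - 5)^2*(r - 2)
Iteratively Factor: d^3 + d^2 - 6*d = (d + 3)*(d^2 - 2*d) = d*(d + 3)*(d - 2)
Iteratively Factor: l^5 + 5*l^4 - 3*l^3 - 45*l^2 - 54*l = (l + 3)*(l^4 + 2*l^3 - 9*l^2 - 18*l) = (l + 2)*(l + 3)*(l^3 - 9*l) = (l + 2)*(l + 3)^2*(l^2 - 3*l) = (l - 3)*(l + 2)*(l + 3)^2*(l)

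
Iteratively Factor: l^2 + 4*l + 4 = (l + 2)*(l + 2)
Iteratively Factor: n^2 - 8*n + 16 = (n - 4)*(n - 4)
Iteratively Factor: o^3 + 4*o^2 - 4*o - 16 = (o - 2)*(o^2 + 6*o + 8) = (o - 2)*(o + 2)*(o + 4)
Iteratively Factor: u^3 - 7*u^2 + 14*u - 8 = (u - 4)*(u^2 - 3*u + 2) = (u - 4)*(u - 1)*(u - 2)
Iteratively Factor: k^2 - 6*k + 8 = (k - 4)*(k - 2)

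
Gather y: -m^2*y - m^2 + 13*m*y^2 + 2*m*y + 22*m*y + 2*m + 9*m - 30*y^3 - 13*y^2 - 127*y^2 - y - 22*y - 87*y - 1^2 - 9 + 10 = -m^2 + 11*m - 30*y^3 + y^2*(13*m - 140) + y*(-m^2 + 24*m - 110)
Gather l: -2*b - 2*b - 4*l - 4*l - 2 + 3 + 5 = -4*b - 8*l + 6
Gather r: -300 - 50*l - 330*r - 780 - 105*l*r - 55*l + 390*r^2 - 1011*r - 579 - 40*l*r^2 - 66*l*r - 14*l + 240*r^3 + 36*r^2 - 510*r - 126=-119*l + 240*r^3 + r^2*(426 - 40*l) + r*(-171*l - 1851) - 1785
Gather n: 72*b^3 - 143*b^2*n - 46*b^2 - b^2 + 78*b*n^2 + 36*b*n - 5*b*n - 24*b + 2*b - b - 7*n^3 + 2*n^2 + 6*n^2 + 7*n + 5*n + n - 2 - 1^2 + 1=72*b^3 - 47*b^2 - 23*b - 7*n^3 + n^2*(78*b + 8) + n*(-143*b^2 + 31*b + 13) - 2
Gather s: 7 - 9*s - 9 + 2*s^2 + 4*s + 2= 2*s^2 - 5*s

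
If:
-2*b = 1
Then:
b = -1/2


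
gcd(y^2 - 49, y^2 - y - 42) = y - 7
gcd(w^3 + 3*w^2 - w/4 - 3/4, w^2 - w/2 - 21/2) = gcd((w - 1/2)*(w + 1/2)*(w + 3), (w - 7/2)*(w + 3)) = w + 3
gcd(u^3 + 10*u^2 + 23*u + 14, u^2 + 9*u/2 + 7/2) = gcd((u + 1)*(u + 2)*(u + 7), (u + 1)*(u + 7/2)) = u + 1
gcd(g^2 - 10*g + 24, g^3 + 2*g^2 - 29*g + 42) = 1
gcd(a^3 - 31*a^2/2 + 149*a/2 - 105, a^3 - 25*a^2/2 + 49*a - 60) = a^2 - 17*a/2 + 15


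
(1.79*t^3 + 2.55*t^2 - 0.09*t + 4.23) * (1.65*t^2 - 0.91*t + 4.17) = 2.9535*t^5 + 2.5786*t^4 + 4.9953*t^3 + 17.6949*t^2 - 4.2246*t + 17.6391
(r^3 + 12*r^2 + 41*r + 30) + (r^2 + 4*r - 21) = r^3 + 13*r^2 + 45*r + 9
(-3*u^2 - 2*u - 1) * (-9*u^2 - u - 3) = 27*u^4 + 21*u^3 + 20*u^2 + 7*u + 3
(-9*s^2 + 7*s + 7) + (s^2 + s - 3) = -8*s^2 + 8*s + 4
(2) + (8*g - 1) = 8*g + 1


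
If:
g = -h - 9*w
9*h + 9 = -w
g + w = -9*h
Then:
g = 9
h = -9/10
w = -9/10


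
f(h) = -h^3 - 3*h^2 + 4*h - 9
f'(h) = -3*h^2 - 6*h + 4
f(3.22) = -60.61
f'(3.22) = -46.43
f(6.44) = -374.75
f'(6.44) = -159.06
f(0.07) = -8.74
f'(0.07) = 3.57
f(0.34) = -8.03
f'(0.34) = 1.61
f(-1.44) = -17.99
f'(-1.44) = 6.42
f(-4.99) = 20.59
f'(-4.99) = -40.76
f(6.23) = -342.32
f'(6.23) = -149.82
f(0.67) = -7.97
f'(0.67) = -1.37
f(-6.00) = 75.00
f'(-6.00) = -68.00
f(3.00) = -51.00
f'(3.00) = -41.00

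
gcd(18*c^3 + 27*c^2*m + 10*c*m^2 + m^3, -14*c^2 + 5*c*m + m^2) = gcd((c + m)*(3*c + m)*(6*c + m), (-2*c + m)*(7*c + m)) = 1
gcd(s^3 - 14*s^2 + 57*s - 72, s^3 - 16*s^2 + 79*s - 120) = s^2 - 11*s + 24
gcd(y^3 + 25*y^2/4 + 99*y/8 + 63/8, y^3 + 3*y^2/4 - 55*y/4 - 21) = y^2 + 19*y/4 + 21/4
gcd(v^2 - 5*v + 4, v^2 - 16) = v - 4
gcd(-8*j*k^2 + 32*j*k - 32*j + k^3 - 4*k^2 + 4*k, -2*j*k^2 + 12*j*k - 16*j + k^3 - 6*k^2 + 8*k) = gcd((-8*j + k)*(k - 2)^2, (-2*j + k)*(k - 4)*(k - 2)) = k - 2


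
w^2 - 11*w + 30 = (w - 6)*(w - 5)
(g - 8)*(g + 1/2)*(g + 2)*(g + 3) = g^4 - 5*g^3/2 - 71*g^2/2 - 65*g - 24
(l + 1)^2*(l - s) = l^3 - l^2*s + 2*l^2 - 2*l*s + l - s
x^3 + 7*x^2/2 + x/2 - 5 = (x - 1)*(x + 2)*(x + 5/2)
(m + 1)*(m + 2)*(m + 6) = m^3 + 9*m^2 + 20*m + 12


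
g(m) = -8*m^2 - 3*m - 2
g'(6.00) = -99.00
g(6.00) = -308.00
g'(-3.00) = 45.00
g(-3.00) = -65.00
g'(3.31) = -55.96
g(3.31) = -99.58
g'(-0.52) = 5.32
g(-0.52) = -2.60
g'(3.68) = -61.88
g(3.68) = -121.38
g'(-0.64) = 7.24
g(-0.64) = -3.36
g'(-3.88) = 59.08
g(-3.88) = -110.80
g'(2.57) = -44.12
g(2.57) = -62.55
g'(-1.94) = 28.04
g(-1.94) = -26.29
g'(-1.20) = 16.20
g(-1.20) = -9.92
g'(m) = -16*m - 3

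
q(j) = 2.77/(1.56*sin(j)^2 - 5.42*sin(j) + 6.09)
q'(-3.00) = -0.34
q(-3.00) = 0.40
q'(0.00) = 0.40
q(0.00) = 0.45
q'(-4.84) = 0.16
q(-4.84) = 1.23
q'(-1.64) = -0.01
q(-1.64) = 0.21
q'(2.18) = -0.62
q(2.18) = 1.03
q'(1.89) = -0.39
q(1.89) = 1.18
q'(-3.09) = -0.38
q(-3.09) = 0.43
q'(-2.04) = -0.07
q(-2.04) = 0.23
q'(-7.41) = 0.07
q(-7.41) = 0.23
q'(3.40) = -0.29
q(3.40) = 0.37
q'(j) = 2.77*(-3.12*sin(j)*cos(j) + 5.42*cos(j))/(1.56*sin(j)^2 - 5.42*sin(j) + 6.09)^2 = (15.0134 - 8.6424*sin(j))*cos(j)/(1.56*sin(j)^2 - 5.42*sin(j) + 6.09)^2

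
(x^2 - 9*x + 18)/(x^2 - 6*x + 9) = (x - 6)/(x - 3)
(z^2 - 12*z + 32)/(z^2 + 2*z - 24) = (z - 8)/(z + 6)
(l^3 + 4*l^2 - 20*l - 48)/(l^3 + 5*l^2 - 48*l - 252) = (l^2 - 2*l - 8)/(l^2 - l - 42)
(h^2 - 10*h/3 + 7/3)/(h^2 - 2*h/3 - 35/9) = 3*(h - 1)/(3*h + 5)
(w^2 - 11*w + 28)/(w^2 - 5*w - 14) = (w - 4)/(w + 2)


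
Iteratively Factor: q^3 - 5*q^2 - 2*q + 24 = (q + 2)*(q^2 - 7*q + 12) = (q - 4)*(q + 2)*(q - 3)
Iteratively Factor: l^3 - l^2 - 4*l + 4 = (l - 2)*(l^2 + l - 2) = (l - 2)*(l + 2)*(l - 1)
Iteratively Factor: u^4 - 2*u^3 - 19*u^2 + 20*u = (u - 5)*(u^3 + 3*u^2 - 4*u) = (u - 5)*(u - 1)*(u^2 + 4*u) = (u - 5)*(u - 1)*(u + 4)*(u)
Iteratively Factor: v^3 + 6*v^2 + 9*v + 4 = (v + 4)*(v^2 + 2*v + 1) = (v + 1)*(v + 4)*(v + 1)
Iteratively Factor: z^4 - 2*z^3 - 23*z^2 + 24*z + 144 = (z - 4)*(z^3 + 2*z^2 - 15*z - 36) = (z - 4)*(z + 3)*(z^2 - z - 12) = (z - 4)*(z + 3)^2*(z - 4)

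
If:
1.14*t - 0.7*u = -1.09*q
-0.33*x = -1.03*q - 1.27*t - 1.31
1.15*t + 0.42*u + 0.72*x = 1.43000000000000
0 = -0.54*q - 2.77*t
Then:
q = -0.71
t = 0.14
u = -0.88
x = 2.28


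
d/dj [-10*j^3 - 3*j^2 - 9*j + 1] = -30*j^2 - 6*j - 9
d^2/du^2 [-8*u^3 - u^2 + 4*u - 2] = -48*u - 2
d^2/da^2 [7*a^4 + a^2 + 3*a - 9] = 84*a^2 + 2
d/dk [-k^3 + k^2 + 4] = k*(2 - 3*k)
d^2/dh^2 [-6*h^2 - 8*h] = -12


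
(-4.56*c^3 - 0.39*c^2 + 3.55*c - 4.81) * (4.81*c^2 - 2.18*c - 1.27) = -21.9336*c^5 + 8.0649*c^4 + 23.7169*c^3 - 30.3798*c^2 + 5.9773*c + 6.1087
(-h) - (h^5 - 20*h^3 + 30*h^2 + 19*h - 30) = -h^5 + 20*h^3 - 30*h^2 - 20*h + 30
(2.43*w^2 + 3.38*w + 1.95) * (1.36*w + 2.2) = 3.3048*w^3 + 9.9428*w^2 + 10.088*w + 4.29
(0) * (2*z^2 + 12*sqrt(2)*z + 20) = 0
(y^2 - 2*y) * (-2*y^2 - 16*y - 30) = -2*y^4 - 12*y^3 + 2*y^2 + 60*y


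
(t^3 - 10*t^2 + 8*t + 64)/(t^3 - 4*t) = (t^2 - 12*t + 32)/(t*(t - 2))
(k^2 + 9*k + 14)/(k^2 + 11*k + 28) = (k + 2)/(k + 4)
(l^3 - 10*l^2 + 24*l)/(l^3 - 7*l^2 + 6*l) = (l - 4)/(l - 1)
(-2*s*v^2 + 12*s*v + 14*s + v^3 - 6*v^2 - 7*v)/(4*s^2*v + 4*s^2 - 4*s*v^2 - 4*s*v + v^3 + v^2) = (7 - v)/(2*s - v)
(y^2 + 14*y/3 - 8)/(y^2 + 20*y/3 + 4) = (3*y - 4)/(3*y + 2)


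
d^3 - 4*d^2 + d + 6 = (d - 3)*(d - 2)*(d + 1)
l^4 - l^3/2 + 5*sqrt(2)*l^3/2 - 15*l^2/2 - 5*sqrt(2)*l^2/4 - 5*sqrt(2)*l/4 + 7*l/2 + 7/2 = (l - 1)*(l + 1/2)*(l - sqrt(2))*(l + 7*sqrt(2)/2)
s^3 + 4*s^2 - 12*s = s*(s - 2)*(s + 6)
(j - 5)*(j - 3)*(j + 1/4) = j^3 - 31*j^2/4 + 13*j + 15/4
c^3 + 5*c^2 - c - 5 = (c - 1)*(c + 1)*(c + 5)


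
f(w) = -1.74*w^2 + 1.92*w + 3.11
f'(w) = 1.92 - 3.48*w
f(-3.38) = -23.26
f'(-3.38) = 13.68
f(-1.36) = -2.72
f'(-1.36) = 6.65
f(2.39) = -2.24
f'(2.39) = -6.40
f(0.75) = 3.57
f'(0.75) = -0.69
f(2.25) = -1.38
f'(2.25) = -5.91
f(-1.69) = -5.10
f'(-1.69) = 7.80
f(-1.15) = -1.40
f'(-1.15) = 5.92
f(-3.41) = -23.67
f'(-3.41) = 13.79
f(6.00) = -48.01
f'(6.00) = -18.96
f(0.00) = 3.11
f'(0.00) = 1.92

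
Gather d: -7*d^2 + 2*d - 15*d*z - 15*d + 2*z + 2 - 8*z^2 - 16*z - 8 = -7*d^2 + d*(-15*z - 13) - 8*z^2 - 14*z - 6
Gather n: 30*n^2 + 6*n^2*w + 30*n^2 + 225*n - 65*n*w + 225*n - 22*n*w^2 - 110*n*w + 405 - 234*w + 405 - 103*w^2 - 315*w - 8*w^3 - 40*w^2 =n^2*(6*w + 60) + n*(-22*w^2 - 175*w + 450) - 8*w^3 - 143*w^2 - 549*w + 810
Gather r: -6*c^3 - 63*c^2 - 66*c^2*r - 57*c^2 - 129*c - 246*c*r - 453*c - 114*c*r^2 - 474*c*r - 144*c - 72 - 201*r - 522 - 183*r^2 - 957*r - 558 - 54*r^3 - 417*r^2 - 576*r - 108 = -6*c^3 - 120*c^2 - 726*c - 54*r^3 + r^2*(-114*c - 600) + r*(-66*c^2 - 720*c - 1734) - 1260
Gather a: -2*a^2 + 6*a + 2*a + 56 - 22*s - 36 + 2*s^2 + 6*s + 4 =-2*a^2 + 8*a + 2*s^2 - 16*s + 24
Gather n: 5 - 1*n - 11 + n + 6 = 0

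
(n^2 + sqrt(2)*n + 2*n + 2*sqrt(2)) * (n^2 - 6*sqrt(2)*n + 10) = n^4 - 5*sqrt(2)*n^3 + 2*n^3 - 10*sqrt(2)*n^2 - 2*n^2 - 4*n + 10*sqrt(2)*n + 20*sqrt(2)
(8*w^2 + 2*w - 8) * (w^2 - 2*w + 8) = 8*w^4 - 14*w^3 + 52*w^2 + 32*w - 64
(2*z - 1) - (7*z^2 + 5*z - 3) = -7*z^2 - 3*z + 2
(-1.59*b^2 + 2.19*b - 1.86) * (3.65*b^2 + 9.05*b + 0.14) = -5.8035*b^4 - 6.396*b^3 + 12.8079*b^2 - 16.5264*b - 0.2604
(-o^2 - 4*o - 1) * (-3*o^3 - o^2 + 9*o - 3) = 3*o^5 + 13*o^4 - 2*o^3 - 32*o^2 + 3*o + 3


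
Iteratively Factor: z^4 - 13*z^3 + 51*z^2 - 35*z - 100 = (z - 4)*(z^3 - 9*z^2 + 15*z + 25) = (z - 5)*(z - 4)*(z^2 - 4*z - 5) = (z - 5)^2*(z - 4)*(z + 1)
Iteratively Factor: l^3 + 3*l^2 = (l + 3)*(l^2) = l*(l + 3)*(l)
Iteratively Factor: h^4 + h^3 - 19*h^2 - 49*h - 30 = (h + 1)*(h^3 - 19*h - 30) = (h + 1)*(h + 2)*(h^2 - 2*h - 15) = (h + 1)*(h + 2)*(h + 3)*(h - 5)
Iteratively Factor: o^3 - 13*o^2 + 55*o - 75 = (o - 5)*(o^2 - 8*o + 15) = (o - 5)*(o - 3)*(o - 5)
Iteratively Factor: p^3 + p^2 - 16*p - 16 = (p + 4)*(p^2 - 3*p - 4) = (p - 4)*(p + 4)*(p + 1)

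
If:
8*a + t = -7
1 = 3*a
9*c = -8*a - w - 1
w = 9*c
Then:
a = 1/3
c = -11/54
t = -29/3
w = -11/6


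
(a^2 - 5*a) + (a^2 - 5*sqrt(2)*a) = 2*a^2 - 5*sqrt(2)*a - 5*a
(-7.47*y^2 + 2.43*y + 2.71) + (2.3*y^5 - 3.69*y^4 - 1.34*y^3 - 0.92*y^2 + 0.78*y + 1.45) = 2.3*y^5 - 3.69*y^4 - 1.34*y^3 - 8.39*y^2 + 3.21*y + 4.16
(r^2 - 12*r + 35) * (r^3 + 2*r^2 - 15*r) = r^5 - 10*r^4 - 4*r^3 + 250*r^2 - 525*r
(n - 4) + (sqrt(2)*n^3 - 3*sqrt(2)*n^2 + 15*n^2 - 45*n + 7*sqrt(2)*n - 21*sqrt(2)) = sqrt(2)*n^3 - 3*sqrt(2)*n^2 + 15*n^2 - 44*n + 7*sqrt(2)*n - 21*sqrt(2) - 4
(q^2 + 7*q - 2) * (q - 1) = q^3 + 6*q^2 - 9*q + 2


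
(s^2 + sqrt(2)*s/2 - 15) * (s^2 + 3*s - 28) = s^4 + sqrt(2)*s^3/2 + 3*s^3 - 43*s^2 + 3*sqrt(2)*s^2/2 - 45*s - 14*sqrt(2)*s + 420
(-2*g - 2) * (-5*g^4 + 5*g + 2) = 10*g^5 + 10*g^4 - 10*g^2 - 14*g - 4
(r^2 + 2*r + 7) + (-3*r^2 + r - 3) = -2*r^2 + 3*r + 4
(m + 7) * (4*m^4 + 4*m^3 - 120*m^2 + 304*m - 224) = 4*m^5 + 32*m^4 - 92*m^3 - 536*m^2 + 1904*m - 1568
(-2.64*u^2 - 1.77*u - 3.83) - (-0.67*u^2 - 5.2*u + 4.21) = -1.97*u^2 + 3.43*u - 8.04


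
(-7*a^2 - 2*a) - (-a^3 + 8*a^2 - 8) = a^3 - 15*a^2 - 2*a + 8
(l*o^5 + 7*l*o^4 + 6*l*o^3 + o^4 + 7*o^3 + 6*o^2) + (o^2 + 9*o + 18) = l*o^5 + 7*l*o^4 + 6*l*o^3 + o^4 + 7*o^3 + 7*o^2 + 9*o + 18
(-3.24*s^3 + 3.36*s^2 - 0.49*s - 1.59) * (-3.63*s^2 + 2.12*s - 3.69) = 11.7612*s^5 - 19.0656*s^4 + 20.8575*s^3 - 7.6655*s^2 - 1.5627*s + 5.8671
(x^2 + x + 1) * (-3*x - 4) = -3*x^3 - 7*x^2 - 7*x - 4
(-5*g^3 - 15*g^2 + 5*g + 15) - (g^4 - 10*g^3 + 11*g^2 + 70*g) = -g^4 + 5*g^3 - 26*g^2 - 65*g + 15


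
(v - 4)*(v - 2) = v^2 - 6*v + 8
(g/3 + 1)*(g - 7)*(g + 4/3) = g^3/3 - 8*g^2/9 - 79*g/9 - 28/3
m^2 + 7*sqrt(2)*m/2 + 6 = (m + 3*sqrt(2)/2)*(m + 2*sqrt(2))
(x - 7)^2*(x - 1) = x^3 - 15*x^2 + 63*x - 49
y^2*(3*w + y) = 3*w*y^2 + y^3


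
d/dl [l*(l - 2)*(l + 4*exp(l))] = 4*l^2*exp(l) + 3*l^2 - 4*l - 8*exp(l)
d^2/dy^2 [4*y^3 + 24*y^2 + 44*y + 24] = 24*y + 48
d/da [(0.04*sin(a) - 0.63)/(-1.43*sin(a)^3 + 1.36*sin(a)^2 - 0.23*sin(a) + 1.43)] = (0.1144*sin(a)^3 - 2.7571*sin(a)^2 + 1.7136*sin(a) - 0.0877)*cos(a)/(2.0449*sin(a)^6 - 3.8896*sin(a)^5 + 2.5074*sin(a)^4 - 4.7154*sin(a)^3 + 3.9425*sin(a)^2 - 0.6578*sin(a) + 2.0449)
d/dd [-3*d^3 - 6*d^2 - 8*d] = -9*d^2 - 12*d - 8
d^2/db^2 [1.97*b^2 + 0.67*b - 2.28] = 3.94000000000000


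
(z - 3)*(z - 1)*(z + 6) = z^3 + 2*z^2 - 21*z + 18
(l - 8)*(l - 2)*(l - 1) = l^3 - 11*l^2 + 26*l - 16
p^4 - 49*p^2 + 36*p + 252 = (p - 6)*(p - 3)*(p + 2)*(p + 7)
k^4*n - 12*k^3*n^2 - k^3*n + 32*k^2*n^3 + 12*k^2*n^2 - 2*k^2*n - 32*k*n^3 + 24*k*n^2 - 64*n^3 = (k - 2)*(k - 8*n)*(k - 4*n)*(k*n + n)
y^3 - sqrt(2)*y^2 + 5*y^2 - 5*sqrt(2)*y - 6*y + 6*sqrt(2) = (y - 1)*(y + 6)*(y - sqrt(2))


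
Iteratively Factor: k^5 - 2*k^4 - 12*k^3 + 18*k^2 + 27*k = (k)*(k^4 - 2*k^3 - 12*k^2 + 18*k + 27) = k*(k + 3)*(k^3 - 5*k^2 + 3*k + 9) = k*(k - 3)*(k + 3)*(k^2 - 2*k - 3) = k*(k - 3)*(k + 1)*(k + 3)*(k - 3)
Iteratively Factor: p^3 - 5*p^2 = (p)*(p^2 - 5*p) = p*(p - 5)*(p)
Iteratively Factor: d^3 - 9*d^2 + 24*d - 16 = (d - 1)*(d^2 - 8*d + 16) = (d - 4)*(d - 1)*(d - 4)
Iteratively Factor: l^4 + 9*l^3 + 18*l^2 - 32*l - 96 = (l + 3)*(l^3 + 6*l^2 - 32) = (l + 3)*(l + 4)*(l^2 + 2*l - 8) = (l + 3)*(l + 4)^2*(l - 2)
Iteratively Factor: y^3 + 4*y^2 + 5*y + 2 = (y + 2)*(y^2 + 2*y + 1) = (y + 1)*(y + 2)*(y + 1)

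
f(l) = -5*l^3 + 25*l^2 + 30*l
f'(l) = -15*l^2 + 50*l + 30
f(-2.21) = 109.77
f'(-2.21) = -153.76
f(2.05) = 123.49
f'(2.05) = 69.46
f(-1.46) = 25.05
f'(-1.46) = -74.97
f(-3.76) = 506.43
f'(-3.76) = -370.06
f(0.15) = 5.05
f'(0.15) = 37.16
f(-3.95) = 579.71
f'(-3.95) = -401.54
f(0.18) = 6.18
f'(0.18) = 38.51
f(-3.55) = 432.26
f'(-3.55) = -336.54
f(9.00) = -1350.00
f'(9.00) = -735.00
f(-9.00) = 5400.00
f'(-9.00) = -1635.00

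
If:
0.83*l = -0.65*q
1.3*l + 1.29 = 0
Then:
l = -0.99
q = 1.27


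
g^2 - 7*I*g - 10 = (g - 5*I)*(g - 2*I)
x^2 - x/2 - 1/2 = (x - 1)*(x + 1/2)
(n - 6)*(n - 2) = n^2 - 8*n + 12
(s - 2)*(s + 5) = s^2 + 3*s - 10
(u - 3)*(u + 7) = u^2 + 4*u - 21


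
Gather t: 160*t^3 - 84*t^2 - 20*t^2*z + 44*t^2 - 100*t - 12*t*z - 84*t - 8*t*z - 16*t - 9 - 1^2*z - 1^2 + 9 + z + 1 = 160*t^3 + t^2*(-20*z - 40) + t*(-20*z - 200)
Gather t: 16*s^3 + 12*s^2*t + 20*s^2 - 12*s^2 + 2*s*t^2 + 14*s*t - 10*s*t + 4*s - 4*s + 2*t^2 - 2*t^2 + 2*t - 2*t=16*s^3 + 8*s^2 + 2*s*t^2 + t*(12*s^2 + 4*s)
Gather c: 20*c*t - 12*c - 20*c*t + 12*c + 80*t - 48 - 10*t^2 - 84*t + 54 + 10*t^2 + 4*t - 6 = 0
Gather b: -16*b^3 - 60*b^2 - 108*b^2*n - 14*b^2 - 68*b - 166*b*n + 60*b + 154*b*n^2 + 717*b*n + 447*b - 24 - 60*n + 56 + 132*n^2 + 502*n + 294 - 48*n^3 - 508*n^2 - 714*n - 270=-16*b^3 + b^2*(-108*n - 74) + b*(154*n^2 + 551*n + 439) - 48*n^3 - 376*n^2 - 272*n + 56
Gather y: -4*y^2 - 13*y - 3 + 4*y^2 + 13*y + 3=0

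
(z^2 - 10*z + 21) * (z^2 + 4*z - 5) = z^4 - 6*z^3 - 24*z^2 + 134*z - 105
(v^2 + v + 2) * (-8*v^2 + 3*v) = -8*v^4 - 5*v^3 - 13*v^2 + 6*v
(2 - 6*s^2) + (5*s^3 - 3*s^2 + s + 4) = 5*s^3 - 9*s^2 + s + 6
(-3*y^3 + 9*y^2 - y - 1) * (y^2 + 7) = -3*y^5 + 9*y^4 - 22*y^3 + 62*y^2 - 7*y - 7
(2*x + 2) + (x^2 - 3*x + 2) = x^2 - x + 4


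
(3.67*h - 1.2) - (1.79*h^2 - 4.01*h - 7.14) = -1.79*h^2 + 7.68*h + 5.94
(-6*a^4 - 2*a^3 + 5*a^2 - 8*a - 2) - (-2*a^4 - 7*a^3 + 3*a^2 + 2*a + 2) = -4*a^4 + 5*a^3 + 2*a^2 - 10*a - 4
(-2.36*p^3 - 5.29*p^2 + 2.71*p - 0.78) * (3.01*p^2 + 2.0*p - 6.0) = -7.1036*p^5 - 20.6429*p^4 + 11.7371*p^3 + 34.8122*p^2 - 17.82*p + 4.68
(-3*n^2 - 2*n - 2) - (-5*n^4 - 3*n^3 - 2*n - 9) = 5*n^4 + 3*n^3 - 3*n^2 + 7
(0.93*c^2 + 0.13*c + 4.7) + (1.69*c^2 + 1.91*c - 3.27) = 2.62*c^2 + 2.04*c + 1.43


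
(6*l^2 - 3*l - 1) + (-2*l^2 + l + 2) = 4*l^2 - 2*l + 1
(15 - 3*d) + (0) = 15 - 3*d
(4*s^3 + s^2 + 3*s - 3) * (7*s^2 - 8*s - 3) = 28*s^5 - 25*s^4 + s^3 - 48*s^2 + 15*s + 9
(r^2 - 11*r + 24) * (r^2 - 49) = r^4 - 11*r^3 - 25*r^2 + 539*r - 1176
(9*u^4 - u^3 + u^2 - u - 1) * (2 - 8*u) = -72*u^5 + 26*u^4 - 10*u^3 + 10*u^2 + 6*u - 2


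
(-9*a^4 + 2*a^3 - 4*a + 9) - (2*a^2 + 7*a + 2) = -9*a^4 + 2*a^3 - 2*a^2 - 11*a + 7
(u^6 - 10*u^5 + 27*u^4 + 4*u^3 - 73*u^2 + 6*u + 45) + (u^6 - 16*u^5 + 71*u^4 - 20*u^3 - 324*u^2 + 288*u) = 2*u^6 - 26*u^5 + 98*u^4 - 16*u^3 - 397*u^2 + 294*u + 45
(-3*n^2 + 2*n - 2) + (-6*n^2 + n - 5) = -9*n^2 + 3*n - 7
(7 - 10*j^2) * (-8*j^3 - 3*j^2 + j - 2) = 80*j^5 + 30*j^4 - 66*j^3 - j^2 + 7*j - 14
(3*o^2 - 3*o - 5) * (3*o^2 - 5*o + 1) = 9*o^4 - 24*o^3 + 3*o^2 + 22*o - 5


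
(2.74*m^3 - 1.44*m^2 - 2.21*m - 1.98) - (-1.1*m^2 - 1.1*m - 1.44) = 2.74*m^3 - 0.34*m^2 - 1.11*m - 0.54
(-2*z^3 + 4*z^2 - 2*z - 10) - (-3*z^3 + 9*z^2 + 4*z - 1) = z^3 - 5*z^2 - 6*z - 9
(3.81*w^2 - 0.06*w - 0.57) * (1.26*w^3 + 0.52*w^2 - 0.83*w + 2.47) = 4.8006*w^5 + 1.9056*w^4 - 3.9117*w^3 + 9.1641*w^2 + 0.3249*w - 1.4079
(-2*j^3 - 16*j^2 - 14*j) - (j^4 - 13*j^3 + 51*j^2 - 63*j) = -j^4 + 11*j^3 - 67*j^2 + 49*j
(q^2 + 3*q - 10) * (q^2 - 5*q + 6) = q^4 - 2*q^3 - 19*q^2 + 68*q - 60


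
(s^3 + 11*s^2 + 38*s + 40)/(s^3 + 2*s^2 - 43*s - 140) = (s + 2)/(s - 7)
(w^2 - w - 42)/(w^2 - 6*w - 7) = (w + 6)/(w + 1)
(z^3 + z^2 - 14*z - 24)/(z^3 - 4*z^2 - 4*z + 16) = (z + 3)/(z - 2)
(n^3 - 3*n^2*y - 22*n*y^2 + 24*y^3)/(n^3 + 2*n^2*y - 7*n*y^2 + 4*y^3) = (-n + 6*y)/(-n + y)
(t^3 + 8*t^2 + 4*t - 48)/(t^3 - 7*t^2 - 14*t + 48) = (t^2 + 10*t + 24)/(t^2 - 5*t - 24)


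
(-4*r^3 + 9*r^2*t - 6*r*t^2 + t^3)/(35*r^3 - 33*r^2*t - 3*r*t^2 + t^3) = (-4*r^2 + 5*r*t - t^2)/(35*r^2 + 2*r*t - t^2)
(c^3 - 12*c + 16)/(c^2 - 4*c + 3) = (c^3 - 12*c + 16)/(c^2 - 4*c + 3)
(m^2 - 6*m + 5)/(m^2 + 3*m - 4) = (m - 5)/(m + 4)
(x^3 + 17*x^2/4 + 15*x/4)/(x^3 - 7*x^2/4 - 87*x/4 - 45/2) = x/(x - 6)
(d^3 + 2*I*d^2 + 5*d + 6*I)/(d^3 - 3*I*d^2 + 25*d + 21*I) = (d - 2*I)/(d - 7*I)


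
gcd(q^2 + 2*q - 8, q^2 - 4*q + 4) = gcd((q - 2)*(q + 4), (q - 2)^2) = q - 2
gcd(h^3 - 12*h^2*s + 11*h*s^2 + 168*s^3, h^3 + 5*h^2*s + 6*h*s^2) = h + 3*s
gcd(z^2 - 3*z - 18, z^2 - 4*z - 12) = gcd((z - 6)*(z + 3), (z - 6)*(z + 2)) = z - 6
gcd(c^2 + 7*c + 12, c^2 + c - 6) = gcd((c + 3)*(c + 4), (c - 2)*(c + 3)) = c + 3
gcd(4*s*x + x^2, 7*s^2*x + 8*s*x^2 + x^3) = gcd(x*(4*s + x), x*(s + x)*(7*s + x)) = x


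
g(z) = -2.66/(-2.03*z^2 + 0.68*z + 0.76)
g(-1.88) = 0.35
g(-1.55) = 0.51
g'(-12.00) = 0.00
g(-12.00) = 0.01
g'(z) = -2.66*(4.06*z - 0.68)/(-2.03*z^2 + 0.68*z + 0.76)^2 = (1.8088 - 10.7996*z)/(-2.03*z^2 + 0.68*z + 0.76)^2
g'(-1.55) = 0.69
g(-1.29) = 0.76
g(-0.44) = -39.24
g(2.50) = 0.26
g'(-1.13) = 2.07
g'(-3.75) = 0.05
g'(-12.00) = 0.00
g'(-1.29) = 1.29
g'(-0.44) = 1427.54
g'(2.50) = -0.24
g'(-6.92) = 0.01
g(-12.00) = 0.01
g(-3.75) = 0.09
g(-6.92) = 0.03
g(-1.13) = 1.02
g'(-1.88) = 0.37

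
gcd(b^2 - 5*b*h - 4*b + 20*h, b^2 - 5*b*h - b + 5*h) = b - 5*h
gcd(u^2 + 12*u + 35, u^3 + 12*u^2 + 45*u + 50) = u + 5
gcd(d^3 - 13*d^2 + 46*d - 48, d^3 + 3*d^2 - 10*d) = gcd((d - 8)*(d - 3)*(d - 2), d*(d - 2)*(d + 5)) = d - 2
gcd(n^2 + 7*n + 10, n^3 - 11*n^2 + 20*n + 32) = 1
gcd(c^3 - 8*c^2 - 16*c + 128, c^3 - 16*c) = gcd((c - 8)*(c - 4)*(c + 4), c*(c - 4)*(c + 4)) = c^2 - 16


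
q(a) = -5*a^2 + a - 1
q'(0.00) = 1.00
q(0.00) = -1.00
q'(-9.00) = 91.00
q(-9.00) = -415.00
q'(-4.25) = 43.50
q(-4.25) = -95.56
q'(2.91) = -28.10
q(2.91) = -40.43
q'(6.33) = -62.30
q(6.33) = -195.01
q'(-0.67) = 7.70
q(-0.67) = -3.91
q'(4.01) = -39.10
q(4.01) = -77.39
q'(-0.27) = 3.70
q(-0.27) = -1.63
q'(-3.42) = 35.20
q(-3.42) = -62.90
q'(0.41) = -3.10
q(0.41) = -1.43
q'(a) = 1 - 10*a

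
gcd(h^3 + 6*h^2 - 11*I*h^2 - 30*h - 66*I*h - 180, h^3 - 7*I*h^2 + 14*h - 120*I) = h^2 - 11*I*h - 30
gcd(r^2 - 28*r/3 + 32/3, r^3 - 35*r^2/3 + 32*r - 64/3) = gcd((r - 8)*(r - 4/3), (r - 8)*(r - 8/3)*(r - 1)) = r - 8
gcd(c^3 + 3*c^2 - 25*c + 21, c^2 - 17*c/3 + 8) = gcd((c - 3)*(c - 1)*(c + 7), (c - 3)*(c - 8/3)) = c - 3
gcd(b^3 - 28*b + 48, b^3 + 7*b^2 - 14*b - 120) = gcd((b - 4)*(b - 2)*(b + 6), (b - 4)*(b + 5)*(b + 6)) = b^2 + 2*b - 24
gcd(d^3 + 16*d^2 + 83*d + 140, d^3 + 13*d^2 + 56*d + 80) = d^2 + 9*d + 20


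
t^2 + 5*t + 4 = (t + 1)*(t + 4)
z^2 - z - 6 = (z - 3)*(z + 2)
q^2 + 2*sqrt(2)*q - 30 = (q - 3*sqrt(2))*(q + 5*sqrt(2))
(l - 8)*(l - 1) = l^2 - 9*l + 8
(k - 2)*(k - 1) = k^2 - 3*k + 2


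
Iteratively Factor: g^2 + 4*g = (g + 4)*(g)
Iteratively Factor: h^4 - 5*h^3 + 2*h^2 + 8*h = (h - 2)*(h^3 - 3*h^2 - 4*h) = (h - 2)*(h + 1)*(h^2 - 4*h) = h*(h - 2)*(h + 1)*(h - 4)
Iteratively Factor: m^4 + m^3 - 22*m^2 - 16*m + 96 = (m + 4)*(m^3 - 3*m^2 - 10*m + 24) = (m - 2)*(m + 4)*(m^2 - m - 12) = (m - 2)*(m + 3)*(m + 4)*(m - 4)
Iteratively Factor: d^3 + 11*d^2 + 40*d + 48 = (d + 4)*(d^2 + 7*d + 12) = (d + 3)*(d + 4)*(d + 4)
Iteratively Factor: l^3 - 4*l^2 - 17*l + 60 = (l - 5)*(l^2 + l - 12) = (l - 5)*(l + 4)*(l - 3)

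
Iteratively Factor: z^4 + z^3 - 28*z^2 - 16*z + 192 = (z - 3)*(z^3 + 4*z^2 - 16*z - 64) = (z - 3)*(z + 4)*(z^2 - 16) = (z - 4)*(z - 3)*(z + 4)*(z + 4)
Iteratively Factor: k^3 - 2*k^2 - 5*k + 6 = (k - 1)*(k^2 - k - 6) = (k - 1)*(k + 2)*(k - 3)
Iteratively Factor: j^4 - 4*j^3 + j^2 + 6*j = (j - 2)*(j^3 - 2*j^2 - 3*j) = j*(j - 2)*(j^2 - 2*j - 3) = j*(j - 2)*(j + 1)*(j - 3)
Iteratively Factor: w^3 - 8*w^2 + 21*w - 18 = (w - 3)*(w^2 - 5*w + 6) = (w - 3)*(w - 2)*(w - 3)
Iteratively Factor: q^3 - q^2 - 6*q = (q + 2)*(q^2 - 3*q) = (q - 3)*(q + 2)*(q)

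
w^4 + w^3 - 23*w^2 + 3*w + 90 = (w - 3)^2*(w + 2)*(w + 5)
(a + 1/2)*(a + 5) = a^2 + 11*a/2 + 5/2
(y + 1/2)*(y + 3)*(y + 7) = y^3 + 21*y^2/2 + 26*y + 21/2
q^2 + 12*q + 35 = (q + 5)*(q + 7)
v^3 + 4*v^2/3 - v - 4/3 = (v - 1)*(v + 1)*(v + 4/3)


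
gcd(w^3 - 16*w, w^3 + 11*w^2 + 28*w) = w^2 + 4*w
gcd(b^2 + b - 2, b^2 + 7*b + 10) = b + 2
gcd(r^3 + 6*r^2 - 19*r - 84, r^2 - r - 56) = r + 7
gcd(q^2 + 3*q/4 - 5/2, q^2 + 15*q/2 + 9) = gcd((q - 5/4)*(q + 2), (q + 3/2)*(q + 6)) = 1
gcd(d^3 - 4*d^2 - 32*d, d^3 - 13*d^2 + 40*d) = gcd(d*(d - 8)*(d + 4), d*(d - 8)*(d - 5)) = d^2 - 8*d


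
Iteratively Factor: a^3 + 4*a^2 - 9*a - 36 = (a + 4)*(a^2 - 9) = (a + 3)*(a + 4)*(a - 3)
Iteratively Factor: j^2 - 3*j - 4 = (j - 4)*(j + 1)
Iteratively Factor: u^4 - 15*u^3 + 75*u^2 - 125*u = (u - 5)*(u^3 - 10*u^2 + 25*u) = (u - 5)^2*(u^2 - 5*u) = u*(u - 5)^2*(u - 5)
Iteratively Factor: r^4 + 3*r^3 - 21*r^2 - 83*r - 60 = (r + 1)*(r^3 + 2*r^2 - 23*r - 60) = (r + 1)*(r + 4)*(r^2 - 2*r - 15) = (r - 5)*(r + 1)*(r + 4)*(r + 3)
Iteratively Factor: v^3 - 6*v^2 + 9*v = (v)*(v^2 - 6*v + 9) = v*(v - 3)*(v - 3)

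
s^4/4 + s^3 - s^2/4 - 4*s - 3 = (s/4 + 1/4)*(s - 2)*(s + 2)*(s + 3)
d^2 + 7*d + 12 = (d + 3)*(d + 4)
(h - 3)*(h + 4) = h^2 + h - 12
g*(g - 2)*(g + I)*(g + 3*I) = g^4 - 2*g^3 + 4*I*g^3 - 3*g^2 - 8*I*g^2 + 6*g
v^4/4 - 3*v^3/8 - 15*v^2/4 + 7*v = v*(v/4 + 1)*(v - 7/2)*(v - 2)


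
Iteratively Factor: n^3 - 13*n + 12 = (n - 1)*(n^2 + n - 12) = (n - 1)*(n + 4)*(n - 3)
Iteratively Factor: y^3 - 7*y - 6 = (y + 1)*(y^2 - y - 6) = (y + 1)*(y + 2)*(y - 3)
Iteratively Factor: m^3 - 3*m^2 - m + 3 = (m - 3)*(m^2 - 1) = (m - 3)*(m - 1)*(m + 1)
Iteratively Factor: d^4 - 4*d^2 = (d - 2)*(d^3 + 2*d^2) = d*(d - 2)*(d^2 + 2*d) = d^2*(d - 2)*(d + 2)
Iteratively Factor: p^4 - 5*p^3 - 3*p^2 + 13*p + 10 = (p - 5)*(p^3 - 3*p - 2) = (p - 5)*(p + 1)*(p^2 - p - 2) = (p - 5)*(p - 2)*(p + 1)*(p + 1)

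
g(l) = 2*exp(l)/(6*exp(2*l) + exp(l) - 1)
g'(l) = 2*(-12*exp(2*l) - exp(l))*exp(l)/(6*exp(2*l) + exp(l) - 1)^2 + 2*exp(l)/(6*exp(2*l) + exp(l) - 1)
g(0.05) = 0.31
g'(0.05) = -0.36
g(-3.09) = -0.10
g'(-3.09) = -0.10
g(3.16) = 0.01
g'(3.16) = -0.01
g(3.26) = 0.01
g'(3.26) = -0.01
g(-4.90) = -0.02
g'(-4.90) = -0.02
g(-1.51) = -0.91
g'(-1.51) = -2.42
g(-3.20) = -0.09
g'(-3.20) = -0.09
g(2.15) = 0.04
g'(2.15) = -0.04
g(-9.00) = 0.00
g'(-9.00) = 0.00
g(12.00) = 0.00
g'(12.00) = 0.00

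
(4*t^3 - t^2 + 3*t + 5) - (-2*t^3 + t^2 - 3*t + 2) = 6*t^3 - 2*t^2 + 6*t + 3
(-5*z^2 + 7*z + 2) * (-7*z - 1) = 35*z^3 - 44*z^2 - 21*z - 2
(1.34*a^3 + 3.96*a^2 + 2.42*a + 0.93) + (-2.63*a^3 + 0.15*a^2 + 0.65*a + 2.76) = -1.29*a^3 + 4.11*a^2 + 3.07*a + 3.69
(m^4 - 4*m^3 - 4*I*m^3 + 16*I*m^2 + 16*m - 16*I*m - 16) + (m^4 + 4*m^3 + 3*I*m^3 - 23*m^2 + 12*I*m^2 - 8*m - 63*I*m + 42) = 2*m^4 - I*m^3 - 23*m^2 + 28*I*m^2 + 8*m - 79*I*m + 26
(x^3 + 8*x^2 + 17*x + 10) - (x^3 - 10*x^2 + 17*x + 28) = 18*x^2 - 18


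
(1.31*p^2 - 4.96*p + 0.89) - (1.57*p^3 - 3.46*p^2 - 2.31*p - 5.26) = -1.57*p^3 + 4.77*p^2 - 2.65*p + 6.15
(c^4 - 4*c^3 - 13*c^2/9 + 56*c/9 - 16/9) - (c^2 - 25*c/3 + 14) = c^4 - 4*c^3 - 22*c^2/9 + 131*c/9 - 142/9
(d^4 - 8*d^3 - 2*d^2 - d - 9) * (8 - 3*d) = -3*d^5 + 32*d^4 - 58*d^3 - 13*d^2 + 19*d - 72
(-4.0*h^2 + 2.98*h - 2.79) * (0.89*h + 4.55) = -3.56*h^3 - 15.5478*h^2 + 11.0759*h - 12.6945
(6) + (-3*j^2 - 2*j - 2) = -3*j^2 - 2*j + 4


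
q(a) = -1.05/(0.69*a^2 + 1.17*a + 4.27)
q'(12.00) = 0.00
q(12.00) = -0.01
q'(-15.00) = -0.00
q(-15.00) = -0.01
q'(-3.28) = -0.06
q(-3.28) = -0.13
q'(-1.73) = -0.07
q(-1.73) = -0.24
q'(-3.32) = -0.06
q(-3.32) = -0.13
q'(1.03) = 0.07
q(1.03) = -0.17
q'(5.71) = 0.01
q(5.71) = -0.03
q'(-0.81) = 0.00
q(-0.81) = -0.28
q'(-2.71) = -0.07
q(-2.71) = -0.17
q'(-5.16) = -0.02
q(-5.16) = -0.06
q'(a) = -1.05*(-1.38*a - 1.17)/(0.69*a^2 + 1.17*a + 4.27)^2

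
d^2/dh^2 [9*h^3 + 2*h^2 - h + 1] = 54*h + 4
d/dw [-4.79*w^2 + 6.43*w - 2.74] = 6.43 - 9.58*w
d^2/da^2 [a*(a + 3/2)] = 2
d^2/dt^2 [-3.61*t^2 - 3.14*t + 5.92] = -7.22000000000000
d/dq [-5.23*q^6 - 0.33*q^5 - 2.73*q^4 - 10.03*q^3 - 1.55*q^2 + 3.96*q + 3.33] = -31.38*q^5 - 1.65*q^4 - 10.92*q^3 - 30.09*q^2 - 3.1*q + 3.96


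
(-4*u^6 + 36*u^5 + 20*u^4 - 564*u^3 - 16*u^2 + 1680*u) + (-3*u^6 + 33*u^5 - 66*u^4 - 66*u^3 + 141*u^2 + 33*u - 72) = -7*u^6 + 69*u^5 - 46*u^4 - 630*u^3 + 125*u^2 + 1713*u - 72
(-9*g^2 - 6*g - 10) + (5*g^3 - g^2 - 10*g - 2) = 5*g^3 - 10*g^2 - 16*g - 12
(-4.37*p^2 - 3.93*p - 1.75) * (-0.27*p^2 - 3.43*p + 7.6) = 1.1799*p^4 + 16.0502*p^3 - 19.2596*p^2 - 23.8655*p - 13.3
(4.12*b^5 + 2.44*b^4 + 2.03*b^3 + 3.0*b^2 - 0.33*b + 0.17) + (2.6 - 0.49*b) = 4.12*b^5 + 2.44*b^4 + 2.03*b^3 + 3.0*b^2 - 0.82*b + 2.77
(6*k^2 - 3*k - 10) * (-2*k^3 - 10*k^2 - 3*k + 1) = -12*k^5 - 54*k^4 + 32*k^3 + 115*k^2 + 27*k - 10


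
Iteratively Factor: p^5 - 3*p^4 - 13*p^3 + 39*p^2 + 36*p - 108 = (p - 3)*(p^4 - 13*p^2 + 36) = (p - 3)*(p - 2)*(p^3 + 2*p^2 - 9*p - 18) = (p - 3)*(p - 2)*(p + 3)*(p^2 - p - 6) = (p - 3)^2*(p - 2)*(p + 3)*(p + 2)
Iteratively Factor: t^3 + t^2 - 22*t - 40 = (t + 2)*(t^2 - t - 20) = (t - 5)*(t + 2)*(t + 4)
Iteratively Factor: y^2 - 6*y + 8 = (y - 4)*(y - 2)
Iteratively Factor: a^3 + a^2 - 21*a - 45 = (a + 3)*(a^2 - 2*a - 15) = (a + 3)^2*(a - 5)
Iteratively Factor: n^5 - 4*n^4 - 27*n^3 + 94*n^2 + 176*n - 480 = (n + 4)*(n^4 - 8*n^3 + 5*n^2 + 74*n - 120) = (n - 5)*(n + 4)*(n^3 - 3*n^2 - 10*n + 24) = (n - 5)*(n + 3)*(n + 4)*(n^2 - 6*n + 8) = (n - 5)*(n - 4)*(n + 3)*(n + 4)*(n - 2)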